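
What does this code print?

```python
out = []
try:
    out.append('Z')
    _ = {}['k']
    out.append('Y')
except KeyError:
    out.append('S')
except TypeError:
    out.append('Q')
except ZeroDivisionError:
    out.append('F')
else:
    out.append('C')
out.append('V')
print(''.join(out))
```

Execution trace: 'Z' (try body) → 'S' (except KeyError) → 'V' (after the try/except). Output: ZSV

Answer: ZSV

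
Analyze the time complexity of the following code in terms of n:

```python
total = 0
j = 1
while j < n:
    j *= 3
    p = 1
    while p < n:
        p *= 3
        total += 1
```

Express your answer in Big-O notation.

Each loop level contributes: log n × log n. Multiplying the contributions gives O(log² n).

Answer: O(log² n)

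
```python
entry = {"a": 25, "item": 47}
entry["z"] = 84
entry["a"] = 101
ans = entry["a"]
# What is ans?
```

Trace:
`entry = {"a": 25, "item": 47}` → entry = {'a': 25, 'item': 47}
`entry["z"] = 84` → entry = {'a': 25, 'item': 47, 'z': 84}
`entry["a"] = 101` → entry = {'a': 101, 'item': 47, 'z': 84}
`ans = entry["a"]` → ans = 101
So ans = 101

Answer: 101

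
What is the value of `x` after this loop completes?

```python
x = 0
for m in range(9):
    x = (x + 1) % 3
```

Increment mod 3, 9 times = 0
`x` takes the values: 0 → 1 → 2 → 0 → 1 → 2 → 0 → 1 → 2 → 0

Answer: 0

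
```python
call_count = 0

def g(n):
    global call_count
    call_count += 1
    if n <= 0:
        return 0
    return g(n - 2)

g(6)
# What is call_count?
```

Linear recursion stepping by 2: 4 calls from n=6 down to ≤0.

Answer: 4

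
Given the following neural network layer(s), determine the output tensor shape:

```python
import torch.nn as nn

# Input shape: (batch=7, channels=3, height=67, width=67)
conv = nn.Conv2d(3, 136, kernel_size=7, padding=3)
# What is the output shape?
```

Input: (7, 3, 67, 67) -> Output: (7, 136, 67, 67)

Answer: (7, 136, 67, 67)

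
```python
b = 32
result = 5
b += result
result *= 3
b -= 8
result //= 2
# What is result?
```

Trace:
`b = 32` → b = 32
`result = 5` → result = 5
`b += result` → b = 37
`result *= 3` → result = 15
`b -= 8` → b = 29
`result //= 2` → result = 7
So result = 7

Answer: 7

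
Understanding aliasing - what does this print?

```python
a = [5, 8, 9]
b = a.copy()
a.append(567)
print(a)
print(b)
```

Key concept: list.copy() creates independent copy.
Step by step:
`a = [5, 8, 9]` → a = [5, 8, 9]
`b = a.copy()` → b = [5, 8, 9]
`a.append(567)` → a = [5, 8, 9, 567]
`print(a)` → prints [5, 8, 9, 567]
`print(b)` → prints [5, 8, 9]

Answer:
[5, 8, 9, 567]
[5, 8, 9]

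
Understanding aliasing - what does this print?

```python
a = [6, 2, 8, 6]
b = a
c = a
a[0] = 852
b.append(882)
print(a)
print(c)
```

Key concept: multiple aliases.
Step by step:
`a = [6, 2, 8, 6]` → a = [6, 2, 8, 6]
`b = a` → b = [6, 2, 8, 6] (same object as a)
`c = a` → c = [6, 2, 8, 6] (same object as a, b)
`a[0] = 852` → a = [852, 2, 8, 6] (same object as b, c); b = [852, 2, 8, 6] (same object as a, c); c = [852, 2, 8, 6] (same object as a, b)
`b.append(882)` → a = [852, 2, 8, 6, 882] (same object as b, c); b = [852, 2, 8, 6, 882] (same object as a, c); c = [852, 2, 8, 6, 882] (same object as a, b)
`print(a)` → prints [852, 2, 8, 6, 882]
`print(c)` → prints [852, 2, 8, 6, 882]

Answer:
[852, 2, 8, 6, 882]
[852, 2, 8, 6, 882]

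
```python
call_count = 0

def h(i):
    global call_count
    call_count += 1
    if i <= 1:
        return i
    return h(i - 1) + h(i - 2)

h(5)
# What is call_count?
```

Calls(i) = 1 + Calls(i-1) + Calls(i-2); Calls(0)=Calls(1)=1. For i=5 this gives 15.

Answer: 15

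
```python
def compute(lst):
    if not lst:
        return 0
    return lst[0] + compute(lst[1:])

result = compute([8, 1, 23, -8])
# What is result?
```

8 + 1 + 23 + (-8) + 0 = 24

Answer: 24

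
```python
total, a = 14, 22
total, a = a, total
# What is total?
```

Trace:
`total, a = 14, 22` → total = 14; a = 22
`total, a = a, total` → total = 22; a = 14
So total = 22

Answer: 22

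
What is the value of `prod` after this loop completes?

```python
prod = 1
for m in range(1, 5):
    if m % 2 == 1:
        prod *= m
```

Product of odd numbers 1 to 4
`prod` takes the values: 1 → 3

Answer: 3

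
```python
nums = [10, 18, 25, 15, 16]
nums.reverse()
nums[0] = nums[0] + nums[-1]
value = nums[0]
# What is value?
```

Trace:
`nums = [10, 18, 25, 15, 16]` → nums = [10, 18, 25, 15, 16]
`nums.reverse()` → nums = [16, 15, 25, 18, 10]
`nums[0] = nums[0] + nums[-1]` → nums = [26, 15, 25, 18, 10]
`value = nums[0]` → value = 26
So value = 26

Answer: 26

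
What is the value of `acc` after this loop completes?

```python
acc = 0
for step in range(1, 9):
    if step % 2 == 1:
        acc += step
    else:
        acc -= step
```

Add odd, subtract even
`acc` takes the values: 0 → 1 → -1 → 2 → -2 → 3 → -3 → 4 → -4

Answer: -4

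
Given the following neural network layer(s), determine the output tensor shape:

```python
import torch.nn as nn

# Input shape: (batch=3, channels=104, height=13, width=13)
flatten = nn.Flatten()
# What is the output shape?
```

Input: (3, 104, 13, 13) -> Output: (3, 17576)

Answer: (3, 17576)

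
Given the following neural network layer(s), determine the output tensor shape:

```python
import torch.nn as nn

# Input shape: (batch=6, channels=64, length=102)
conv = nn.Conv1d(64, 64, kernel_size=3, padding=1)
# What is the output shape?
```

Input: (6, 64, 102) -> Output: (6, 64, 102)

Answer: (6, 64, 102)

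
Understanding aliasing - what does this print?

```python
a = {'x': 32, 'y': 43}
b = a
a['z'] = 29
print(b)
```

Key concept: dict aliasing.
Step by step:
`a = {'x': 32, 'y': 43}` → a = {'x': 32, 'y': 43}
`b = a` → b = {'x': 32, 'y': 43} (same object as a)
`a['z'] = 29` → a = {'x': 32, 'y': 43, 'z': 29} (same object as b); b = {'x': 32, 'y': 43, 'z': 29} (same object as a)
`print(b)` → prints {'x': 32, 'y': 43, 'z': 29}

Answer: {'x': 32, 'y': 43, 'z': 29}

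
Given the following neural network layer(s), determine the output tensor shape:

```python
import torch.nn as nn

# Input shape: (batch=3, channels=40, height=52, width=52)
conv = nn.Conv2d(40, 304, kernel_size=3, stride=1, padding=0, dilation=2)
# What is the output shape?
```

Input: (3, 40, 52, 52) -> Output: (3, 304, 48, 48)

Answer: (3, 304, 48, 48)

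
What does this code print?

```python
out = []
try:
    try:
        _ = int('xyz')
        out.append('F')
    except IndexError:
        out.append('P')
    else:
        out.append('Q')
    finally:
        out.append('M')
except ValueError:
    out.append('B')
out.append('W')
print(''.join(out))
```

Execution trace: 'M' (inner finally) → 'B' (outer except ValueError) → 'W' (after the try/except). Output: MBW

Answer: MBW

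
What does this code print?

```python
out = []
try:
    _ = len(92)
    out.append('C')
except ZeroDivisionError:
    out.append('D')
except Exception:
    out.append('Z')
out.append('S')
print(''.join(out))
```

Execution trace: 'Z' (except Exception) → 'S' (after the try/except). Output: ZS

Answer: ZS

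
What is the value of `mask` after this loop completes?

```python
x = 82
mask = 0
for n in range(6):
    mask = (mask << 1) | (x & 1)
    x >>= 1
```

Reverse lowest 6 bits of 82
`mask` takes the values: 0 → 1 → 2 → 4 → 9 → 18

Answer: 18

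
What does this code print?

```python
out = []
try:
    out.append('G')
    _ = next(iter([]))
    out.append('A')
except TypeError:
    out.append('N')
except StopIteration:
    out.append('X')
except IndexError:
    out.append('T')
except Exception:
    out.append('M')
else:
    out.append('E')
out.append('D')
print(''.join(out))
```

Execution trace: 'G' (try body) → 'X' (except StopIteration) → 'D' (after the try/except). Output: GXD

Answer: GXD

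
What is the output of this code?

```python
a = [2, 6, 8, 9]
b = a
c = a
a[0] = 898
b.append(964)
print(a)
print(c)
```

Key concept: multiple aliases.
Step by step:
`a = [2, 6, 8, 9]` → a = [2, 6, 8, 9]
`b = a` → b = [2, 6, 8, 9] (same object as a)
`c = a` → c = [2, 6, 8, 9] (same object as a, b)
`a[0] = 898` → a = [898, 6, 8, 9] (same object as b, c); b = [898, 6, 8, 9] (same object as a, c); c = [898, 6, 8, 9] (same object as a, b)
`b.append(964)` → a = [898, 6, 8, 9, 964] (same object as b, c); b = [898, 6, 8, 9, 964] (same object as a, c); c = [898, 6, 8, 9, 964] (same object as a, b)
`print(a)` → prints [898, 6, 8, 9, 964]
`print(c)` → prints [898, 6, 8, 9, 964]

Answer:
[898, 6, 8, 9, 964]
[898, 6, 8, 9, 964]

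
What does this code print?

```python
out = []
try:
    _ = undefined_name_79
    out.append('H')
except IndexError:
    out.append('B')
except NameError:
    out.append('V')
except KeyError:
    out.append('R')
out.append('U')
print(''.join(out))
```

Execution trace: 'V' (except NameError) → 'U' (after the try/except). Output: VU

Answer: VU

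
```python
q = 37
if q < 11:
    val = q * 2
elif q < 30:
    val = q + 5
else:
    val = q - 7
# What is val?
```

Trace:
`q = 37` → q = 37
`if q < 11: ...` → q < 11 is False, q < 30 is False, take else branch → val = 30
So val = 30

Answer: 30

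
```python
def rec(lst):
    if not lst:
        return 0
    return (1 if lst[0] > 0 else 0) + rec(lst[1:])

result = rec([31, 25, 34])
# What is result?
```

Count of positive elements in [31, 25, 34] = 3

Answer: 3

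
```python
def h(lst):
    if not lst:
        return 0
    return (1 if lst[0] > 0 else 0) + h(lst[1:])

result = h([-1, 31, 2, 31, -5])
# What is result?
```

Count of positive elements in [-1, 31, 2, 31, -5] = 3

Answer: 3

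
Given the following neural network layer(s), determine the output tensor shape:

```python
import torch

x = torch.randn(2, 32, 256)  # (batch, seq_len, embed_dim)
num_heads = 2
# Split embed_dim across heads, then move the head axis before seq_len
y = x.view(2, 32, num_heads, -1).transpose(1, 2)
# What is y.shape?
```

Input: (2, 32, 256) -> head_dim = 256 // 2 = 128; after view: (2, 32, 2, 128) -> after transpose(1, 2): (2, 2, 32, 128) -> Output: (2, 2, 32, 128)

Answer: (2, 2, 32, 128)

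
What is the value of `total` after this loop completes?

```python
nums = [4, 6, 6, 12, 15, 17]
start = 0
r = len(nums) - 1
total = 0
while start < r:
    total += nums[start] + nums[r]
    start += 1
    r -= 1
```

Sum of pairs from ends
`total` takes the values: 0 → 21 → 42 → 60

Answer: 60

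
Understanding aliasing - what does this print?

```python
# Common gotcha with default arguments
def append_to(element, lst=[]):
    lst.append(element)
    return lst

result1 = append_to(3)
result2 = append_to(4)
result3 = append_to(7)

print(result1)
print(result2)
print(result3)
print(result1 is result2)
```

Key concept: mutable default argument gotcha.
Step by step:
`result1 = append_to(3)` → result1 = [3]
`result2 = append_to(4)` → result1 = [3, 4] (same object as result2); result2 = [3, 4] (same object as result1)
`result3 = append_to(7)` → result1 = [3, 4, 7] (same object as result2, result3); result2 = [3, 4, 7] (same object as result1, result3); result3 = [3, 4, 7] (same object as result1, result2)
`print(result1)` → prints [3, 4, 7]
`print(result2)` → prints [3, 4, 7]
`print(result3)` → prints [3, 4, 7]
`print(result1 is result2)` → prints True

Answer:
[3, 4, 7]
[3, 4, 7]
[3, 4, 7]
True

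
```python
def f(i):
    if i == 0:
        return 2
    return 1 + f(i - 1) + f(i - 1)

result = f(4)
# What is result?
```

f(i) = 1 + 2·f(i-1), f(0)=2. Closed form: (2+1)·2^4 - 1 = 47.

Answer: 47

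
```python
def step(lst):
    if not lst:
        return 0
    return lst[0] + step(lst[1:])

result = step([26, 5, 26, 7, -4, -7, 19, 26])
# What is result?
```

26 + 5 + 26 + 7 + (-4) + (-7) + 19 + 26 + 0 = 98

Answer: 98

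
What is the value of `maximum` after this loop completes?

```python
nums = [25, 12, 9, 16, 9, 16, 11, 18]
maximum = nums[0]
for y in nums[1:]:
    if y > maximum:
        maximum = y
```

Maximum of [25, 12, 9, 16, 9, 16, 11, 18]
`maximum` takes the values: 25

Answer: 25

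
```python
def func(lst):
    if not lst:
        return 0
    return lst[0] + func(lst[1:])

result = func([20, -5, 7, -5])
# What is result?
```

20 + (-5) + 7 + (-5) + 0 = 17

Answer: 17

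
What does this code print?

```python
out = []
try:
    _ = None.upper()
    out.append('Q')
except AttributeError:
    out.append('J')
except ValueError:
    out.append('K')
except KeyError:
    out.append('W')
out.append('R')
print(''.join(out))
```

Execution trace: 'J' (except AttributeError) → 'R' (after the try/except). Output: JR

Answer: JR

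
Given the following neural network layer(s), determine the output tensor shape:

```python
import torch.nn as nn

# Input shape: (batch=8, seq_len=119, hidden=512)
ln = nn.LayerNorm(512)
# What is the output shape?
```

Input: (8, 119, 512) -> Output: (8, 119, 512)

Answer: (8, 119, 512)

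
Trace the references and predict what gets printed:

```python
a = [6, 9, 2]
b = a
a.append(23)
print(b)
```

Key concept: basic list aliasing.
Step by step:
`a = [6, 9, 2]` → a = [6, 9, 2]
`b = a` → b = [6, 9, 2] (same object as a)
`a.append(23)` → a = [6, 9, 2, 23] (same object as b); b = [6, 9, 2, 23] (same object as a)
`print(b)` → prints [6, 9, 2, 23]

Answer: [6, 9, 2, 23]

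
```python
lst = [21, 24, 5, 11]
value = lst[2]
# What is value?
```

Trace:
`lst = [21, 24, 5, 11]` → lst = [21, 24, 5, 11]
`value = lst[2]` → value = 5
So value = 5

Answer: 5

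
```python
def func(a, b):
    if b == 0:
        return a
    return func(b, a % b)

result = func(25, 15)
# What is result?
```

func(25, 15) -> func(15, 10) -> func(10, 5) -> func(5, 0) -> 5

Answer: 5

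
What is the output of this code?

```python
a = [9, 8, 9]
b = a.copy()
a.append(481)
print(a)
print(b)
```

Key concept: list.copy() creates independent copy.
Step by step:
`a = [9, 8, 9]` → a = [9, 8, 9]
`b = a.copy()` → b = [9, 8, 9]
`a.append(481)` → a = [9, 8, 9, 481]
`print(a)` → prints [9, 8, 9, 481]
`print(b)` → prints [9, 8, 9]

Answer:
[9, 8, 9, 481]
[9, 8, 9]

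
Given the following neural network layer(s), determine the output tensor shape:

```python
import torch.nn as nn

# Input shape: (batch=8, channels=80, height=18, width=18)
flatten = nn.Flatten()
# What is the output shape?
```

Input: (8, 80, 18, 18) -> Output: (8, 25920)

Answer: (8, 25920)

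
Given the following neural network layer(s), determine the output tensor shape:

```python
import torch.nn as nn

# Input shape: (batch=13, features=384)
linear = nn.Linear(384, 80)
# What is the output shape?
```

Input: (13, 384) -> Output: (13, 80)

Answer: (13, 80)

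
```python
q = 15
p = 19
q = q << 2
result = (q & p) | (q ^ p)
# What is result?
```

Trace:
`q = 15` → q = 15
`p = 19` → p = 19
`q = q << 2` → q = 60
`result = (q & p) | (q ^ p)` → result = 63
So result = 63

Answer: 63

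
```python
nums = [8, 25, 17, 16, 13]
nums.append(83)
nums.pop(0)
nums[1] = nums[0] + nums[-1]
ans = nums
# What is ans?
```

Trace:
`nums = [8, 25, 17, 16, 13]` → nums = [8, 25, 17, 16, 13]
`nums.append(83)` → nums = [8, 25, 17, 16, 13, 83]
`nums.pop(0)` → nums = [25, 17, 16, 13, 83]
`nums[1] = nums[0] + nums[-1]` → nums = [25, 108, 16, 13, 83]
`ans = nums` → ans = [25, 108, 16, 13, 83]
So ans = [25, 108, 16, 13, 83]

Answer: [25, 108, 16, 13, 83]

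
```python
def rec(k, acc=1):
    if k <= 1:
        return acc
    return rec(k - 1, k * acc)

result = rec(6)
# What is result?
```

Accumulator trace (n, acc): (6, 1) -> (5, 6) -> (4, 30) -> (3, 120) -> (2, 360) -> (1, 720) -> return 720

Answer: 720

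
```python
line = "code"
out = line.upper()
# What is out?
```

Trace:
`line = "code"` → line = 'code'
`out = line.upper()` → out = 'CODE'
So out = 'CODE'

Answer: 'CODE'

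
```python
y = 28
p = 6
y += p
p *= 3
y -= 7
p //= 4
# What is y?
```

Trace:
`y = 28` → y = 28
`p = 6` → p = 6
`y += p` → y = 34
`p *= 3` → p = 18
`y -= 7` → y = 27
`p //= 4` → p = 4
So y = 27

Answer: 27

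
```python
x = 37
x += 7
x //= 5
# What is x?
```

Trace:
`x = 37` → x = 37
`x += 7` → x = 44
`x //= 5` → x = 8
So x = 8

Answer: 8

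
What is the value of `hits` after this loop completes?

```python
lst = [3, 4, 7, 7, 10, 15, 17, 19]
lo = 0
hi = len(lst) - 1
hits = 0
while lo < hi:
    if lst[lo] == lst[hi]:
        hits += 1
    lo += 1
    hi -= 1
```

Count matching pairs from ends
`hits` takes the values: 0

Answer: 0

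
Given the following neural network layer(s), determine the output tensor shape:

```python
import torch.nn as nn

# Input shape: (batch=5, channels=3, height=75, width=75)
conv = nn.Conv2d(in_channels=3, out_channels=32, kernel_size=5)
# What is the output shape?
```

Input: (5, 3, 75, 75) -> Output: (5, 32, 71, 71)

Answer: (5, 32, 71, 71)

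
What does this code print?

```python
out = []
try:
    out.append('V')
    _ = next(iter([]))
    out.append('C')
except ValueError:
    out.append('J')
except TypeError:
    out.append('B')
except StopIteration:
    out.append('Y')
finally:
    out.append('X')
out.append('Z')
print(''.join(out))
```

Execution trace: 'V' (try body) → 'Y' (except StopIteration) → 'X' (finally) → 'Z' (after the try/except). Output: VYXZ

Answer: VYXZ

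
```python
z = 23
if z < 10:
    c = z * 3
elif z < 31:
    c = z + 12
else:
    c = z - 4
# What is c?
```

Trace:
`z = 23` → z = 23
`if z < 10: ...` → z < 10 is False, z < 31 is True → c = 35
So c = 35

Answer: 35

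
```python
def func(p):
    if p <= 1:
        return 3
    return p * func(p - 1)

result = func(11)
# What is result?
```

func(11) = 11 * 10 * 9 * 8 * 7 * 6 * 5 * 4 * 3 * 2 * 3 = 119750400

Answer: 119750400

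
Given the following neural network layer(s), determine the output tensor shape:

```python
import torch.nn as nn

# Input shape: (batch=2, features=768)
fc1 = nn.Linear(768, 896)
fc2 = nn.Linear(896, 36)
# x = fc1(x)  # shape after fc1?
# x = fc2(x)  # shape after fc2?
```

Input: (2, 768) -> after fc1: (2, 896) -> Output: (2, 36)

Answer: (2, 36)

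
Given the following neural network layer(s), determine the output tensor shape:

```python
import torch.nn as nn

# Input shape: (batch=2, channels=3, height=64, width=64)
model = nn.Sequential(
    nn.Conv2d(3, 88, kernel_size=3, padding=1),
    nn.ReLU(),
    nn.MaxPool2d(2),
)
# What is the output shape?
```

Input: (2, 3, 64, 64) -> after Conv2d: (2, 88, 64, 64) -> after ReLU: (2, 88, 64, 64) -> Output: (2, 88, 32, 32)

Answer: (2, 88, 32, 32)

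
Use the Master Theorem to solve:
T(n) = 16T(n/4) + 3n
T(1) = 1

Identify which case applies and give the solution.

a=16, b=4, f(n)=3n. log_4(16) = 2. Since c=1 < 2, Case 1 applies: T(n) = Θ(n^log_b(a)) = O(n^2).

Answer: O(n^2) - Case 1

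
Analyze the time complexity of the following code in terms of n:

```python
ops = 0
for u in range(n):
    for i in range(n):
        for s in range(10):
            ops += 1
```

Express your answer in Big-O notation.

Each loop level contributes: n × n × 1. Multiplying the contributions gives O(n^2).

Answer: O(n^2)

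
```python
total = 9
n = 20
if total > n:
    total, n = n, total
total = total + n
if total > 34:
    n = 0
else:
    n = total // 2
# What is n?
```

Trace:
`total = 9` → total = 9
`n = 20` → n = 20
`if total > n: ...` → total > n is False → no variable changes
`total = total + n` → total = 29
`if total > 34: ...` → total > 34 is False, take else branch → n = 14
So n = 14

Answer: 14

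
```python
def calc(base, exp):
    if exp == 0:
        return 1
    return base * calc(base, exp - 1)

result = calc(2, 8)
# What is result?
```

calc(2, 8) = 2 * 2 * 2 * 2 * 2 * 2 * 2 * 2 = 256

Answer: 256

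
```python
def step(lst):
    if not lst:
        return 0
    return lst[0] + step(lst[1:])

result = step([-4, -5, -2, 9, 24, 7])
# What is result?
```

(-4) + (-5) + (-2) + 9 + 24 + 7 + 0 = 29

Answer: 29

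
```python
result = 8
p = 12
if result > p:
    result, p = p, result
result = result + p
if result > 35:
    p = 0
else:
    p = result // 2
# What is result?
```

Trace:
`result = 8` → result = 8
`p = 12` → p = 12
`if result > p: ...` → result > p is False → no variable changes
`result = result + p` → result = 20
`if result > 35: ...` → result > 35 is False, take else branch → p = 10
So result = 20

Answer: 20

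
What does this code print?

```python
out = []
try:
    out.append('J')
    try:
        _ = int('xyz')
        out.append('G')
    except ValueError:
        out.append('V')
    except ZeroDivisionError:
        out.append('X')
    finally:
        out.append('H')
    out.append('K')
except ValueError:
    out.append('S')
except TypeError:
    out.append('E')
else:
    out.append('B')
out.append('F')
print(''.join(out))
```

Execution trace: 'J' (try body) → 'V' (inner except ValueError) → 'H' (inner finally) → 'K' (try body, no exception) → 'B' (else) → 'F' (after the try/except). Output: JVHKBF

Answer: JVHKBF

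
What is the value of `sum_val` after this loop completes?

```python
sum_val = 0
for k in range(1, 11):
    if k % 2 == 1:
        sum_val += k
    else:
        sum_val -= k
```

Add odd, subtract even
`sum_val` takes the values: 0 → 1 → -1 → 2 → -2 → 3 → -3 → 4 → -4 → 5 → -5

Answer: -5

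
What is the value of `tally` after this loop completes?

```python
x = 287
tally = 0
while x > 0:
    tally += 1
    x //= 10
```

Count digits by repeated division by 10
`tally` takes the values: 0 → 1 → 2 → 3

Answer: 3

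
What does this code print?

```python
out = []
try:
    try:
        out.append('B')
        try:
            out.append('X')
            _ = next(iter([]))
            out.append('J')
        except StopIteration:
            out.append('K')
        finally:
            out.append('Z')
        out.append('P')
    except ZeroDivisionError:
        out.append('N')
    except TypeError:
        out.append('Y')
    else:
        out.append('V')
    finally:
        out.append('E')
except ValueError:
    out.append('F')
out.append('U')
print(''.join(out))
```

Execution trace: 'B' (try body) → 'X' (inner try body) → 'K' (inner except StopIteration) → 'Z' (inner finally) → 'P' (try body, no exception) → 'V' (else) → 'E' (finally) → 'U' (after the try/except). Output: BXKZPVEU

Answer: BXKZPVEU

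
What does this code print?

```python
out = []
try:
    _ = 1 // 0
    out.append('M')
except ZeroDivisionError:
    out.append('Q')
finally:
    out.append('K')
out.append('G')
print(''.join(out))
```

Execution trace: 'Q' (except ZeroDivisionError) → 'K' (finally) → 'G' (after the try/except). Output: QKG

Answer: QKG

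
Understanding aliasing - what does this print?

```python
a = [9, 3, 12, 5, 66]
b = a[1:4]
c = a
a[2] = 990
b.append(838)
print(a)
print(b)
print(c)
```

Key concept: slice vs alias.
Step by step:
`a = [9, 3, 12, 5, 66]` → a = [9, 3, 12, 5, 66]
`b = a[1:4]` → b = [3, 12, 5]
`c = a` → c = [9, 3, 12, 5, 66] (same object as a)
`a[2] = 990` → a = [9, 3, 990, 5, 66] (same object as c); c = [9, 3, 990, 5, 66] (same object as a)
`b.append(838)` → b = [3, 12, 5, 838]
`print(a)` → prints [9, 3, 990, 5, 66]
`print(b)` → prints [3, 12, 5, 838]
`print(c)` → prints [9, 3, 990, 5, 66]

Answer:
[9, 3, 990, 5, 66]
[3, 12, 5, 838]
[9, 3, 990, 5, 66]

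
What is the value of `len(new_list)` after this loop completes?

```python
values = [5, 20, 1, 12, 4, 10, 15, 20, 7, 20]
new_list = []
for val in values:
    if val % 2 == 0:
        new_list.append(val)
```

Count even numbers in [5, 20, 1, 12, 4, 10, 15, 20, 7, 20]
`new_list` takes the values: [] → [20] → [20, 12] → [20, 12, 4] → [20, 12, 4, 10] → [20, 12, 4, 10, 20] → [20, 12, 4, 10, 20, 20]
So `len(new_list)` = 6

Answer: 6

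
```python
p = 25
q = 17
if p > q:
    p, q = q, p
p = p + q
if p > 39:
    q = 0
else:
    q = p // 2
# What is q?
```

Trace:
`p = 25` → p = 25
`q = 17` → q = 17
`if p > q: ...` → p > q is True → p = 17; q = 25
`p = p + q` → p = 42
`if p > 39: ...` → p > 39 is True → q = 0
So q = 0

Answer: 0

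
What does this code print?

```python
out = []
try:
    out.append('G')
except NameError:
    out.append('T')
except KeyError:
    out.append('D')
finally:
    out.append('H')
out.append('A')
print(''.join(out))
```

Execution trace: 'G' (try body, no exception) → 'H' (finally) → 'A' (after the try/except). Output: GHA

Answer: GHA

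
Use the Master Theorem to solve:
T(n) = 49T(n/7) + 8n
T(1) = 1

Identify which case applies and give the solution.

a=49, b=7, f(n)=8n. log_7(49) = 2. Since c=1 < 2, Case 1 applies: T(n) = Θ(n^log_b(a)) = O(n^2).

Answer: O(n^2) - Case 1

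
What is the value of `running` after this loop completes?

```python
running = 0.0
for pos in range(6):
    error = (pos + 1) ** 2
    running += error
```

Sum of squared losses 1² + 2² + ... + 6²
`running` takes the values: 0.0 → 1.0 → 5.0 → 14.0 → 30.0 → 55.0 → 91.0

Answer: 91.0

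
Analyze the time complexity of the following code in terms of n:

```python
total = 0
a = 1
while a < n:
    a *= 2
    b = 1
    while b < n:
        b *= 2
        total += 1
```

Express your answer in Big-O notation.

Each loop level contributes: log n × log n. Multiplying the contributions gives O(log² n).

Answer: O(log² n)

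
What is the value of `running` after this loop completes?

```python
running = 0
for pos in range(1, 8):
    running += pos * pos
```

Sum of squares 1² to 7² = 140
`running` takes the values: 0 → 1 → 5 → 14 → 30 → 55 → 91 → 140

Answer: 140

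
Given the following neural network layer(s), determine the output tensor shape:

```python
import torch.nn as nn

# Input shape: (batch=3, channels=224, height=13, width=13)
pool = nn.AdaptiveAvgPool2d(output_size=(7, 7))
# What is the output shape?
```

Input: (3, 224, 13, 13) -> Output: (3, 224, 7, 7)

Answer: (3, 224, 7, 7)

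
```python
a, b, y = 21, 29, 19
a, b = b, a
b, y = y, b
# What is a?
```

Trace:
`a, b, y = 21, 29, 19` → a = 21; b = 29; y = 19
`a, b = b, a` → a = 29; b = 21
`b, y = y, b` → b = 19; y = 21
So a = 29

Answer: 29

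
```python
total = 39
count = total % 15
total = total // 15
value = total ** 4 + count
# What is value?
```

Trace:
`total = 39` → total = 39
`count = total % 15` → count = 9
`total = total // 15` → total = 2
`value = total ** 4 + count` → value = 25
So value = 25

Answer: 25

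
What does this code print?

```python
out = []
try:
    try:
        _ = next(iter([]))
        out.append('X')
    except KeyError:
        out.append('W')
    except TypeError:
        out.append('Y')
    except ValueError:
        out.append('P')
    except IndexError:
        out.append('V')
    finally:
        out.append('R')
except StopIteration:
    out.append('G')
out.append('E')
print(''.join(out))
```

Execution trace: 'R' (finally) → 'G' (outer except StopIteration) → 'E' (after the try/except). Output: RGE

Answer: RGE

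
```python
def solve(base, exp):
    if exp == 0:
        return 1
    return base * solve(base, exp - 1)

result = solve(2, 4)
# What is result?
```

solve(2, 4) = 2 * 2 * 2 * 2 = 16

Answer: 16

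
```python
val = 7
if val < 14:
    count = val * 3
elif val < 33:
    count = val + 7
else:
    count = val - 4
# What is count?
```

Trace:
`val = 7` → val = 7
`if val < 14: ...` → val < 14 is True → count = 21
So count = 21

Answer: 21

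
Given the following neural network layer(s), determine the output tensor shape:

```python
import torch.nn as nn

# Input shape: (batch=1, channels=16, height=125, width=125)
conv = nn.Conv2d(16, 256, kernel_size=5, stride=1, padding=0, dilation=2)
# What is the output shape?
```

Input: (1, 16, 125, 125) -> Output: (1, 256, 117, 117)

Answer: (1, 256, 117, 117)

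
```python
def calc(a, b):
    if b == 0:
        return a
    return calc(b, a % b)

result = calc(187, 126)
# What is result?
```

calc(187, 126) -> calc(126, 61) -> calc(61, 4) -> calc(4, 1) -> calc(1, 0) -> 1

Answer: 1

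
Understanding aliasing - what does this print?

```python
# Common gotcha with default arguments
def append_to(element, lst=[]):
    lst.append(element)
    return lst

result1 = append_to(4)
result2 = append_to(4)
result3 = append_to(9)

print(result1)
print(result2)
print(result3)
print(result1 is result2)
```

Key concept: mutable default argument gotcha.
Step by step:
`result1 = append_to(4)` → result1 = [4]
`result2 = append_to(4)` → result1 = [4, 4] (same object as result2); result2 = [4, 4] (same object as result1)
`result3 = append_to(9)` → result1 = [4, 4, 9] (same object as result2, result3); result2 = [4, 4, 9] (same object as result1, result3); result3 = [4, 4, 9] (same object as result1, result2)
`print(result1)` → prints [4, 4, 9]
`print(result2)` → prints [4, 4, 9]
`print(result3)` → prints [4, 4, 9]
`print(result1 is result2)` → prints True

Answer:
[4, 4, 9]
[4, 4, 9]
[4, 4, 9]
True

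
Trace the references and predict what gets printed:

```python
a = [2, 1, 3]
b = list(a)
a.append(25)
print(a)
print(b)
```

Key concept: list() constructor creates copy.
Step by step:
`a = [2, 1, 3]` → a = [2, 1, 3]
`b = list(a)` → b = [2, 1, 3]
`a.append(25)` → a = [2, 1, 3, 25]
`print(a)` → prints [2, 1, 3, 25]
`print(b)` → prints [2, 1, 3]

Answer:
[2, 1, 3, 25]
[2, 1, 3]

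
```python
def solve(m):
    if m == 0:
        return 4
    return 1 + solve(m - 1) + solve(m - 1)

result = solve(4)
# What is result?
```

solve(m) = 1 + 2·solve(m-1), solve(0)=4. Closed form: (4+1)·2^4 - 1 = 79.

Answer: 79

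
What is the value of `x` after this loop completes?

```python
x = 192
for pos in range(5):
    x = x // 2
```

Halve 5 times: 192 // 2^5 = 6
`x` takes the values: 192 → 96 → 48 → 24 → 12 → 6

Answer: 6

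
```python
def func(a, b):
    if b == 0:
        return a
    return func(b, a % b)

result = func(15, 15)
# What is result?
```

func(15, 15) -> func(15, 0) -> 15

Answer: 15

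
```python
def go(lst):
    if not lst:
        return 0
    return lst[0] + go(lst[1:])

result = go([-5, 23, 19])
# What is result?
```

(-5) + 23 + 19 + 0 = 37

Answer: 37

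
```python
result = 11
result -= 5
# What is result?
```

Trace:
`result = 11` → result = 11
`result -= 5` → result = 6
So result = 6

Answer: 6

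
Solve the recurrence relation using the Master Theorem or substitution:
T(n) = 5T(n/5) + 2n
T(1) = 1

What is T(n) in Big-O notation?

By Master Theorem: a=5, b=5, f(n)=2n. Since log_5(5) = 1 and f(n) = Θ(n^1), Case 2 applies. T(n) = O(n log n).

Answer: O(n log n)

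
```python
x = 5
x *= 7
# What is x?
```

Trace:
`x = 5` → x = 5
`x *= 7` → x = 35
So x = 35

Answer: 35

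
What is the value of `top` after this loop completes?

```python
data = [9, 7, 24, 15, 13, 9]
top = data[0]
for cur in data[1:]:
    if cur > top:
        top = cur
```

Maximum of [9, 7, 24, 15, 13, 9]
`top` takes the values: 9 → 24

Answer: 24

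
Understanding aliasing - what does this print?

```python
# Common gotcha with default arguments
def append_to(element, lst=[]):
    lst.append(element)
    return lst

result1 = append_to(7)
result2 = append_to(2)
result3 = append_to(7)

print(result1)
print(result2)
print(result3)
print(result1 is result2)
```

Key concept: mutable default argument gotcha.
Step by step:
`result1 = append_to(7)` → result1 = [7]
`result2 = append_to(2)` → result1 = [7, 2] (same object as result2); result2 = [7, 2] (same object as result1)
`result3 = append_to(7)` → result1 = [7, 2, 7] (same object as result2, result3); result2 = [7, 2, 7] (same object as result1, result3); result3 = [7, 2, 7] (same object as result1, result2)
`print(result1)` → prints [7, 2, 7]
`print(result2)` → prints [7, 2, 7]
`print(result3)` → prints [7, 2, 7]
`print(result1 is result2)` → prints True

Answer:
[7, 2, 7]
[7, 2, 7]
[7, 2, 7]
True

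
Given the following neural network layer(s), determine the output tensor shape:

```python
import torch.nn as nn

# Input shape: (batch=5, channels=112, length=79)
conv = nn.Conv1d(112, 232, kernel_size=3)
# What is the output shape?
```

Input: (5, 112, 79) -> Output: (5, 232, 77)

Answer: (5, 232, 77)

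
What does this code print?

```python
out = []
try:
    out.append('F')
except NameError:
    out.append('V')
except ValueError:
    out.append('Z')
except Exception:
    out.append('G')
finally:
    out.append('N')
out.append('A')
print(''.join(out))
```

Execution trace: 'F' (try body, no exception) → 'N' (finally) → 'A' (after the try/except). Output: FNA

Answer: FNA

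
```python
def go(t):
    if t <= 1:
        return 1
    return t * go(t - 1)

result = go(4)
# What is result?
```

go(4) = 4 * 3 * 2 * 1 = 24

Answer: 24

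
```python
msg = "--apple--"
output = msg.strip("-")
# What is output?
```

Trace:
`msg = "--apple--"` → msg = '--apple--'
`output = msg.strip("-")` → output = 'apple'
So output = 'apple'

Answer: 'apple'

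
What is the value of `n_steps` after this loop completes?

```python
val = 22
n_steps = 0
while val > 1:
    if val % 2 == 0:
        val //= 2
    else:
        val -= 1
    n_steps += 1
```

Steps to reduce 22 to 1
`n_steps` takes the values: 0 → 1 → 2 → 3 → 4 → 5 → 6

Answer: 6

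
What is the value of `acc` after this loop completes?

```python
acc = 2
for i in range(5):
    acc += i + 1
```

Start at 2, add 1 to 5 = 17
`acc` takes the values: 2 → 3 → 5 → 8 → 12 → 17

Answer: 17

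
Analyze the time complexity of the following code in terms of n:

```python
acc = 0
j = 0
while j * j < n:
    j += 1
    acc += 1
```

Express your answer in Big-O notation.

Each loop level contributes: √n. Multiplying the contributions gives O(√n).

Answer: O(√n)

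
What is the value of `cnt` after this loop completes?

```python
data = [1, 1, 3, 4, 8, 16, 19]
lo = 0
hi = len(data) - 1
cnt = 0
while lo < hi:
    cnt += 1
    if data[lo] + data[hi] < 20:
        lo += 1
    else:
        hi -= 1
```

Steps to find pair summing to 20
`cnt` takes the values: 0 → 1 → 2 → 3 → 4 → 5 → 6

Answer: 6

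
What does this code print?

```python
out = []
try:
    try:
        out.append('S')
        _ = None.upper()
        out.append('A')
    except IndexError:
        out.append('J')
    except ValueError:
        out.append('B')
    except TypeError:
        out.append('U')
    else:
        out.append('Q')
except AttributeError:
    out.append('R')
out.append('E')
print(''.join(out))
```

Execution trace: 'S' (try body) → 'R' (outer except AttributeError) → 'E' (after the try/except). Output: SRE

Answer: SRE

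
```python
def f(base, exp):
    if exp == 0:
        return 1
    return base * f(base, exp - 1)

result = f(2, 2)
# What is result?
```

f(2, 2) = 2 * 2 = 4

Answer: 4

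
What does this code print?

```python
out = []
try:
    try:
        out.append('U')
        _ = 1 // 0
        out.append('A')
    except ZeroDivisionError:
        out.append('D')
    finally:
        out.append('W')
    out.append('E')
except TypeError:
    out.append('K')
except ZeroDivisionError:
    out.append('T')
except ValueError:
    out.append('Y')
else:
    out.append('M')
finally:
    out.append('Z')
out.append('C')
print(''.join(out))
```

Execution trace: 'U' (inner try body) → 'D' (inner except ZeroDivisionError) → 'W' (inner finally) → 'E' (try body, no exception) → 'M' (else) → 'Z' (finally) → 'C' (after the try/except). Output: UDWEMZC

Answer: UDWEMZC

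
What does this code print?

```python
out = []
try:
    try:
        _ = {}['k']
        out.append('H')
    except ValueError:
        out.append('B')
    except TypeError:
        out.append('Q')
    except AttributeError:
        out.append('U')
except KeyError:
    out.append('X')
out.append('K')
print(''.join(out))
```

Execution trace: 'X' (outer except KeyError) → 'K' (after the try/except). Output: XK

Answer: XK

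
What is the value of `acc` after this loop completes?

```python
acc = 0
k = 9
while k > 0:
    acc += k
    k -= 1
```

Sum 9 down to 1
`acc` takes the values: 0 → 9 → 17 → 24 → 30 → 35 → 39 → 42 → 44 → 45

Answer: 45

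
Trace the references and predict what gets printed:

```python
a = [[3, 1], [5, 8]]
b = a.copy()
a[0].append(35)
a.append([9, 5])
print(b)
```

Key concept: shallow copy with nested lists.
Step by step:
`a = [[3, 1], [5, 8]]` → a = [[3, 1], [5, 8]]
`b = a.copy()` → b = [[3, 1], [5, 8]]
`a[0].append(35)` → a = [[3, 1, 35], [5, 8]]; b = [[3, 1, 35], [5, 8]]
`a.append([9, 5])` → a = [[3, 1, 35], [5, 8], [9, 5]]
`print(b)` → prints [[3, 1, 35], [5, 8]]

Answer: [[3, 1, 35], [5, 8]]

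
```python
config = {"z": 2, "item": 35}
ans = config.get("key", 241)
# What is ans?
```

Trace:
`config = {"z": 2, "item": 35}` → config = {'z': 2, 'item': 35}
`ans = config.get("key", 241)` → ans = 241
So ans = 241

Answer: 241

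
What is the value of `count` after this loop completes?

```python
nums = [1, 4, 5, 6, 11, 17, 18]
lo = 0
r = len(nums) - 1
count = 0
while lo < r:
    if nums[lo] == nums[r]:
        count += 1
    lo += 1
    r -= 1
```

Count matching pairs from ends
`count` takes the values: 0

Answer: 0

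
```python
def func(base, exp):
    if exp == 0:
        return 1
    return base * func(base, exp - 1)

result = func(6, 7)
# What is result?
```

func(6, 7) = 6 * 6 * 6 * 6 * 6 * 6 * 6 = 279936

Answer: 279936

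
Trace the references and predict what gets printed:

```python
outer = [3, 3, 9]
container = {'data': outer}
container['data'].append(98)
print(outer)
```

Key concept: dict holds reference to list.
Step by step:
`outer = [3, 3, 9]` → outer = [3, 3, 9]
`container = {'data': outer}` → container = {'data': [3, 3, 9]}
`container['data'].append(98)` → outer = [3, 3, 9, 98]; container = {'data': [3, 3, 9, 98]}
`print(outer)` → prints [3, 3, 9, 98]

Answer: [3, 3, 9, 98]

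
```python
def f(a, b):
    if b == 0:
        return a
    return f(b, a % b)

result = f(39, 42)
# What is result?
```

f(39, 42) -> f(42, 39) -> f(39, 3) -> f(3, 0) -> 3

Answer: 3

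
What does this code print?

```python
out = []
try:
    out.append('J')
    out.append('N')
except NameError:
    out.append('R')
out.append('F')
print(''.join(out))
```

Execution trace: 'J' (try body) → 'N' (try body, no exception) → 'F' (after the try/except). Output: JNF

Answer: JNF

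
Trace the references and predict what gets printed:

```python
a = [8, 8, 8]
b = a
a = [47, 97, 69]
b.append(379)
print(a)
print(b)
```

Key concept: rebinding vs mutation: a is rebound to a new list, b still points at the original.
Step by step:
`a = [8, 8, 8]` → a = [8, 8, 8]
`b = a` → b = [8, 8, 8] (same object as a)
`a = [47, 97, 69]` → a = [47, 97, 69]
`b.append(379)` → b = [8, 8, 8, 379]
`print(a)` → prints [47, 97, 69]
`print(b)` → prints [8, 8, 8, 379]

Answer:
[47, 97, 69]
[8, 8, 8, 379]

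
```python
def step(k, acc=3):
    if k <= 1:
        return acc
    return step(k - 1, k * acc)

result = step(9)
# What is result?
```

Accumulator trace (n, acc): (9, 3) -> (8, 27) -> (7, 216) -> (6, 1512) -> (5, 9072) -> (4, 45360) -> (3, 181440) -> (2, 544320) -> (1, 1088640) -> return 1088640

Answer: 1088640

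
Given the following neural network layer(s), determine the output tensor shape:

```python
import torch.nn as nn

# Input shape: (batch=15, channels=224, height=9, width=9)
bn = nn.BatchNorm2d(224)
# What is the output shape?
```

Input: (15, 224, 9, 9) -> Output: (15, 224, 9, 9)

Answer: (15, 224, 9, 9)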